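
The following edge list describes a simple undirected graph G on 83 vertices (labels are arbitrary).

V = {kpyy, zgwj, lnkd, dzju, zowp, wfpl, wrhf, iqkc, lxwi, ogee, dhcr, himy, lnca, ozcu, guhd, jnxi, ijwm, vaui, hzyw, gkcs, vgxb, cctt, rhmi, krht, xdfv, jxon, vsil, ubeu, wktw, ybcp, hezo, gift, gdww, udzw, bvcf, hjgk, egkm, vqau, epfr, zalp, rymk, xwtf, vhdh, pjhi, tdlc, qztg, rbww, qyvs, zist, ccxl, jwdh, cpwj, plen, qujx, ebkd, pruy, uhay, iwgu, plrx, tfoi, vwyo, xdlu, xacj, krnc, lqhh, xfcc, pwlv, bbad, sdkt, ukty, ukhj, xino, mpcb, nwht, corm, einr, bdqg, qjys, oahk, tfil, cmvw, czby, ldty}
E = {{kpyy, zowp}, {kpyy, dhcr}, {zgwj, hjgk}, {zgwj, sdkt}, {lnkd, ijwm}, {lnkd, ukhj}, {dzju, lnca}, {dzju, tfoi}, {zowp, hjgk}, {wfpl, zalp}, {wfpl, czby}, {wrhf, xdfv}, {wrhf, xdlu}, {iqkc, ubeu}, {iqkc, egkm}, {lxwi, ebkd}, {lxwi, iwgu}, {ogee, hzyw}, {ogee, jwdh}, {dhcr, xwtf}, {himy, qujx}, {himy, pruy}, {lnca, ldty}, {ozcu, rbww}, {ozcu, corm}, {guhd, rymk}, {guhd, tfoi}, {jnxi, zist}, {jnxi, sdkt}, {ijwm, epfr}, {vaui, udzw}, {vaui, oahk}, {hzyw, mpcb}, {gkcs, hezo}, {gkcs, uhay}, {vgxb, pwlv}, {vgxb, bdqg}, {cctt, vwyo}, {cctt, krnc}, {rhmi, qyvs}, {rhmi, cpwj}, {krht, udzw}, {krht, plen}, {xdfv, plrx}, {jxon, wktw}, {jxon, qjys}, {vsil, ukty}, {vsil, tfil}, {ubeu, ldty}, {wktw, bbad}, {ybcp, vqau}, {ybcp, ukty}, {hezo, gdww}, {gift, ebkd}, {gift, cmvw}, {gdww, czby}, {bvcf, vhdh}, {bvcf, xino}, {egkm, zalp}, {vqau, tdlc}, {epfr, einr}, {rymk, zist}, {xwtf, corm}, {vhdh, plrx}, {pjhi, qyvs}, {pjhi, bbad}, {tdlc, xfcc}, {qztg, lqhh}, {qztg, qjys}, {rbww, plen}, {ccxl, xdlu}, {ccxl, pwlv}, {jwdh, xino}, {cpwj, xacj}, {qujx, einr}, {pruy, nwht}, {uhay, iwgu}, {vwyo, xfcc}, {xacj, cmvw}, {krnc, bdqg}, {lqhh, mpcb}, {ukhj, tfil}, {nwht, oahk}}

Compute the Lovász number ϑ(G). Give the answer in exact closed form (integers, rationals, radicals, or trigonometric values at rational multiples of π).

N(epfr) = {ijwm, einr}, |N(epfr)| = 2.
deg(vhdh) = 2; N(vhdh) = {bvcf, plrx}.
Vertex krht has 2 neighbors: udzw, plen.
deg(xfcc) = 2; N(xfcc) = {tdlc, vwyo}.
2-regular, N=83; the odd cycle C_{83}.
Distinct eigenvalues (to 5 d.p.): [2.0, 1.99427, 1.97712, 1.94865, 1.90901, 1.85844, 1.79722, 1.72571, 1.64431, 1.5535, 1.45378, 1.34575, 1.23, 1.1072, 0.97807, 0.84333, 0.70376, 0.56016, 0.41335, 0.26418, 0.11349, -0.03785, -0.18897, -0.33901, -0.48711, -0.63242, -0.7741, -0.91135, -1.04338, -1.16944, -1.28879, -1.40077, -1.50472, -1.60005, -1.68622, -1.76273, -1.82914, -1.88507, -1.93021, -1.96429, -1.98712, -1.99857].
ϑ = −N·λ_min/(λ_max−λ_min) = −83·(-2*cos(pi/83))/(2−(-2*cos(pi/83))) = 83*cos(pi/83)/(cos(pi/83) + 1).
= 41.4851326… (decimal).
α=41, χ(Ḡ)=42; ϑ=83*cos(pi/83)/(cos(pi/83) + 1) lies between (both strict).

83*cos(pi/83)/(cos(pi/83) + 1)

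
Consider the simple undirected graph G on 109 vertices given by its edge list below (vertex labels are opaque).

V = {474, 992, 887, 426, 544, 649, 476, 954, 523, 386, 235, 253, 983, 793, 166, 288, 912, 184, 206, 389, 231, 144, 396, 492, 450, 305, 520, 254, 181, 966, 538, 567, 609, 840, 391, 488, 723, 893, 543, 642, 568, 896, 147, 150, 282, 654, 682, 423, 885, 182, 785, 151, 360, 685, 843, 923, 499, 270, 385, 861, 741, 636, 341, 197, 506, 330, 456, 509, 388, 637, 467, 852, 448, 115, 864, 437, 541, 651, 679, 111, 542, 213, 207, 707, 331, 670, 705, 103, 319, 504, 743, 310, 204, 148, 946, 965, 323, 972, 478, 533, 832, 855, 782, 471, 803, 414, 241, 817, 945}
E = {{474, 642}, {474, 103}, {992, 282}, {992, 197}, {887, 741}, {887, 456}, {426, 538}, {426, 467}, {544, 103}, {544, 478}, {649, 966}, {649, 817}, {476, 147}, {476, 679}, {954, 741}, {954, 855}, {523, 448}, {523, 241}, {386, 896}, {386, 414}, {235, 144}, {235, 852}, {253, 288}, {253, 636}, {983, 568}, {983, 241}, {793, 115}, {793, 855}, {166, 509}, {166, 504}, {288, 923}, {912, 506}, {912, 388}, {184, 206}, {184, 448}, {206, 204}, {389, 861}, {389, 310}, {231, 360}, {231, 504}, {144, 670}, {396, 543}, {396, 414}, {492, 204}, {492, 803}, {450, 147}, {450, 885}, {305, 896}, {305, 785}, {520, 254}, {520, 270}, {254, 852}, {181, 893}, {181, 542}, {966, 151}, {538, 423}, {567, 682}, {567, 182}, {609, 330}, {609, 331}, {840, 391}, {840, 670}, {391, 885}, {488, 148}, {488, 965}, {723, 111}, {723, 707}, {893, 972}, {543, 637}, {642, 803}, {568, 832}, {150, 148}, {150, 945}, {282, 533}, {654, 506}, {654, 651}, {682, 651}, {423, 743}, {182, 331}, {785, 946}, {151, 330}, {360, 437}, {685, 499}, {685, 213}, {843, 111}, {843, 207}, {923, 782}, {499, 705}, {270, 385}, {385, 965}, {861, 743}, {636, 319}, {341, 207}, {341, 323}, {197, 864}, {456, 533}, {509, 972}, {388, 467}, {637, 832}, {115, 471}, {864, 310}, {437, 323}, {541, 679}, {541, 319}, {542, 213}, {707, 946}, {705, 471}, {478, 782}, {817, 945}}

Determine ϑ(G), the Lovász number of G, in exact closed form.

109*cos(pi/109)/(cos(pi/109) + 1)

N(467) = {426, 388}, |N(467)| = 2.
Vertex 861 has 2 neighbors: 389, 743.
N(305) = {896, 785}, |N(305)| = 2.
deg(414) = 2; N(414) = {386, 396}.
Every vertex has degree 2 (N=109); connected 2-regular on 109 ⇒ C_{109}.
spec(A) ≈ [2.0, 1.9967, 1.9867, 1.9702, 1.9471, 1.9175, 1.8816, 1.8394, 1.7911, 1.7368, 1.6768, 1.6112, 1.5403, 1.4642, 1.3833, 1.2978, 1.208, 1.1141, 1.0166, 0.9157, 0.8117, 0.7051, 0.5961, 0.4851, 0.3725, 0.2587, 0.144, 0.0288, -0.0864, -0.2014, -0.3157, -0.429, -0.5408, -0.6508, -0.7587, -0.8641, -0.9665, -1.0658, -1.1615, -1.2534, -1.3411, -1.4244, -1.5029, -1.5764, -1.6447, -1.7075, -1.7647, -1.816, -1.8612, -1.9003, -1.9331, -1.9594, -1.9793, -1.9925, -1.9992] (distinct, 4 d.p.).
Lovász (edge-transitive): ϑ = −109·(-2*cos(pi/109))/((2)−(-2*cos(pi/109))) = 109*cos(pi/109)/(cos(pi/109) + 1).
≈ 54.48868 (to 5 d.p.).
Sandwich: α(G)=54 ≤ ϑ(G)=109*cos(pi/109)/(cos(pi/109) + 1) ≤ χ(Ḡ)=55 (both strict).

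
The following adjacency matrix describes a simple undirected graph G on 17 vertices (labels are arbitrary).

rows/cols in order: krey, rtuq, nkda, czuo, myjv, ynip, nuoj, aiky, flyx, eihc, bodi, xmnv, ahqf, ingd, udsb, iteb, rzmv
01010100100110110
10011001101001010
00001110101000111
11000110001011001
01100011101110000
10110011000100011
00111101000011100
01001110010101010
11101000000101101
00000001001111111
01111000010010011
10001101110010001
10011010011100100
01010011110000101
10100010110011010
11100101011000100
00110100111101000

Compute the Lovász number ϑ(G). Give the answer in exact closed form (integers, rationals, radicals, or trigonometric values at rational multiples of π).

N(czuo) = {krey, rtuq, ynip, nuoj, bodi, ahqf, ingd, rzmv}, |N(czuo)| = 8.
Vertex rtuq has 8 neighbors: krey, czuo, myjv, aiky, flyx, bodi, ingd, iteb.
N(nuoj) = {nkda, czuo, myjv, ynip, aiky, ahqf, ingd, udsb}, |N(nuoj)| = 8.
N(udsb) = {krey, nkda, nuoj, flyx, eihc, ahqf, ingd, iteb}, |N(udsb)| = 8.
deg(v) = 8 for all v (|V|=17); SR(17,8,3,4) — a Paley graph.
A has 3 distinct eigenvalues ≈ [8.0, 1.562, -2.562].
With N=17: ϑ(G) = 17·(-(-sqrt(17)/2 - 1/2))/(8−(-sqrt(17)/2 - 1/2)) = sqrt(17).
ϑ(G) ≈ 4.12310563.

sqrt(17)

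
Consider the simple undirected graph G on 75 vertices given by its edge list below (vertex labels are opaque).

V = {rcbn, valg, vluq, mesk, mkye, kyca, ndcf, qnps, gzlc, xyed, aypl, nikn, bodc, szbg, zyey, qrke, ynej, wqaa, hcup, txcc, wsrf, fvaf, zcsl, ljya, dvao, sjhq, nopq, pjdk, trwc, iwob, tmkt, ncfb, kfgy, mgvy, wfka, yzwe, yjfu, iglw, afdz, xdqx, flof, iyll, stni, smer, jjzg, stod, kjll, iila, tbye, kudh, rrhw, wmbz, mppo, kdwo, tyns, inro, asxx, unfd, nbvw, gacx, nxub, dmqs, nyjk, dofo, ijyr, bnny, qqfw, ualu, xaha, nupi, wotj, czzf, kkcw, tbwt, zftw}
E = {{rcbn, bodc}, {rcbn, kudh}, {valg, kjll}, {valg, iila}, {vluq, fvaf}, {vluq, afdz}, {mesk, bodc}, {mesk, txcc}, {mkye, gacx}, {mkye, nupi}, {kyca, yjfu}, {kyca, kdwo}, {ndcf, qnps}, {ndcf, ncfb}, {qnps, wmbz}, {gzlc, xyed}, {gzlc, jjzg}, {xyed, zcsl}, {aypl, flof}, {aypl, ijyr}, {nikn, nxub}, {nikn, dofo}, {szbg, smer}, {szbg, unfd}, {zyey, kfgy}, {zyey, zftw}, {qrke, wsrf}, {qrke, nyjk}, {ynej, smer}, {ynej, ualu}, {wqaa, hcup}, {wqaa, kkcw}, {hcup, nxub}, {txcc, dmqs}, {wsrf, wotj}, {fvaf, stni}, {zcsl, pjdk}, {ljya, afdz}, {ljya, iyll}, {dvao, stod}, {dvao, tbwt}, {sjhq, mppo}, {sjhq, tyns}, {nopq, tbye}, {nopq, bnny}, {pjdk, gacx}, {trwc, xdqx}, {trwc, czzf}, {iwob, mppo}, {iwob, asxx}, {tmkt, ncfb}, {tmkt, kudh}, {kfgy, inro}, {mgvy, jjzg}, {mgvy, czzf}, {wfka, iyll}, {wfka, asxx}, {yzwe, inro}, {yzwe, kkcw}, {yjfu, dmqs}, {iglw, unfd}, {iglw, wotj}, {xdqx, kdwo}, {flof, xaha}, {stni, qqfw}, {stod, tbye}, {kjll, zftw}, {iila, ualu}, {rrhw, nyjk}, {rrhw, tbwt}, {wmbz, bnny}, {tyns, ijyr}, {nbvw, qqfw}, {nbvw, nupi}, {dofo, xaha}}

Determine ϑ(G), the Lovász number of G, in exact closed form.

75*cos(pi/75)/(cos(pi/75) + 1)

deg(xdqx) = 2; N(xdqx) = {trwc, kdwo}.
Vertex ualu has 2 neighbors: ynej, iila.
Vertex iwob has 2 neighbors: mppo, asxx.
deg(ynej) = 2; N(ynej) = {smer, ualu}.
Every vertex has degree 2 (N=75); the odd cycle C_{75}.
Distinct eigenvalues (to 6 d.p.): [2.0, 1.992986, 1.971992, 1.937166, 1.888753, 1.827091, 1.752613, 1.665842, 1.567387, 1.457937, 1.338261, 1.209198, 1.071654, 0.926592, 0.775031, 0.618034, 0.456702, 0.292166, 0.125581, -0.041885, -0.209057, -0.374763, -0.53784, -0.697144, -0.851559, -1.0, -1.141427, -1.274848, -1.399327, -1.51399, -1.618034, -1.710729, -1.791424, -1.859553, -1.914639, -1.956295, -1.984229, -1.998246].
Lovász (edge-transitive): ϑ = −75·(-2*cos(pi/75))/((2)−(-2*cos(pi/75))) = 75*cos(pi/75)/(cos(pi/75) + 1).
ϑ(G) ≈ 37.48354585.
Check 37 ≤ 75*cos(pi/75)/(cos(pi/75) + 1) ≤ 38: both strict.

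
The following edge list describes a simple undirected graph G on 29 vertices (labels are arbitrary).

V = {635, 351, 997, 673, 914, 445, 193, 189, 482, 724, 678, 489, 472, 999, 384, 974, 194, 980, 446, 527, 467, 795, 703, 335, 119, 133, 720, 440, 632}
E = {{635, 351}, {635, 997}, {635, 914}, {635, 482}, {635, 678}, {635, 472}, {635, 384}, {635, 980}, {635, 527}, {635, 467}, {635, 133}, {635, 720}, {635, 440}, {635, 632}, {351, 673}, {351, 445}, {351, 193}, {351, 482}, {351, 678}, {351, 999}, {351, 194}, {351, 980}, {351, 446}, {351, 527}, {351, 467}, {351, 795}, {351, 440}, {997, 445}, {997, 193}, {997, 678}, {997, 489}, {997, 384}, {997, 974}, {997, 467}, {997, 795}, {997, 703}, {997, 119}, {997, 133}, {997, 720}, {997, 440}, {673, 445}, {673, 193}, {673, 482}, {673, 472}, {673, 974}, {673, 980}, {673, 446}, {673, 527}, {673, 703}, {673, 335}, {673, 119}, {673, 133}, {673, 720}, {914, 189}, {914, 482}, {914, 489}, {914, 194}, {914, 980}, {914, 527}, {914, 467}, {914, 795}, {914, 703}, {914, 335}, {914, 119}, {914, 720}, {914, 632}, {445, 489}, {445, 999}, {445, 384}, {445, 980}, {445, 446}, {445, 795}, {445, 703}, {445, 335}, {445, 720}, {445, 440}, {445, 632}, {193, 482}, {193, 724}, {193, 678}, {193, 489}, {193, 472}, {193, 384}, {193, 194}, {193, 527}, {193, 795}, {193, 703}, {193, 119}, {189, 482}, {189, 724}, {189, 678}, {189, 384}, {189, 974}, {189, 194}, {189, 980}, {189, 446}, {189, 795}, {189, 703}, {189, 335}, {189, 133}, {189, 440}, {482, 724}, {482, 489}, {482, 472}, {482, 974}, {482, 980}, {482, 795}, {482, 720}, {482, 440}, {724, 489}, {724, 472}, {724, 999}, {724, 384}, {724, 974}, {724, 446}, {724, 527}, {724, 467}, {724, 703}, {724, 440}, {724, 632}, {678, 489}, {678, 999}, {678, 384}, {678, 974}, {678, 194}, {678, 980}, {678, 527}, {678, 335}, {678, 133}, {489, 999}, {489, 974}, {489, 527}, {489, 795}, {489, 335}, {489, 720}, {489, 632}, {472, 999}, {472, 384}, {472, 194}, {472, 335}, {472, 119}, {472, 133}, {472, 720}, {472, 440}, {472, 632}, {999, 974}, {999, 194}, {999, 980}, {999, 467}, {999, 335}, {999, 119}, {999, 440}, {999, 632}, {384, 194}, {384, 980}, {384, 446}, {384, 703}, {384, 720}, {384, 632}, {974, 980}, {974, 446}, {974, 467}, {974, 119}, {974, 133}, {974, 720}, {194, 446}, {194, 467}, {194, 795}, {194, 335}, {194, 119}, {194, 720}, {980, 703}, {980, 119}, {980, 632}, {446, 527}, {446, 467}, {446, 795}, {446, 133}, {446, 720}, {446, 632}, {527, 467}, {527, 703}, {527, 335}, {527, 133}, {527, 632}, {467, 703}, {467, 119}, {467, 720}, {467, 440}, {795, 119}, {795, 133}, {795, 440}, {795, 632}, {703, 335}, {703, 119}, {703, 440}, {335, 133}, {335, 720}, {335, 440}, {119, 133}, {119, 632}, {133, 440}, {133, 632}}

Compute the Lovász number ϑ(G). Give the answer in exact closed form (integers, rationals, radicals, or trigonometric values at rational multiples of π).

sqrt(29)

Vertex 980 has 14 neighbors: 635, 351, 673, 914, 445, 189, 482, 678, 999, 384, 974, 703, 119, 632.
Vertex 384 has 14 neighbors: 635, 997, 445, 193, 189, 724, 678, 472, 194, 980, 446, 703, 720, 632.
deg(703) = 14; N(703) = {997, 673, 914, 445, 193, 189, 724, 384, 980, 527, 467, 335, 119, 440}.
N(445) = {351, 997, 673, 489, 999, 384, 980, 446, 795, 703, 335, 720, 440, 632}, |N(445)| = 14.
Every vertex has degree 14 (N=29); strongly regular (29,14,6,7).
spec(A) ≈ [14.0, 2.192582, -3.192582] (distinct, 6 d.p.).
−29·(-sqrt(29)/2 - 1/2) / ((14)−(-sqrt(29)/2 - 1/2)) = sqrt(29) = ϑ(G).
Numerically 5.3852.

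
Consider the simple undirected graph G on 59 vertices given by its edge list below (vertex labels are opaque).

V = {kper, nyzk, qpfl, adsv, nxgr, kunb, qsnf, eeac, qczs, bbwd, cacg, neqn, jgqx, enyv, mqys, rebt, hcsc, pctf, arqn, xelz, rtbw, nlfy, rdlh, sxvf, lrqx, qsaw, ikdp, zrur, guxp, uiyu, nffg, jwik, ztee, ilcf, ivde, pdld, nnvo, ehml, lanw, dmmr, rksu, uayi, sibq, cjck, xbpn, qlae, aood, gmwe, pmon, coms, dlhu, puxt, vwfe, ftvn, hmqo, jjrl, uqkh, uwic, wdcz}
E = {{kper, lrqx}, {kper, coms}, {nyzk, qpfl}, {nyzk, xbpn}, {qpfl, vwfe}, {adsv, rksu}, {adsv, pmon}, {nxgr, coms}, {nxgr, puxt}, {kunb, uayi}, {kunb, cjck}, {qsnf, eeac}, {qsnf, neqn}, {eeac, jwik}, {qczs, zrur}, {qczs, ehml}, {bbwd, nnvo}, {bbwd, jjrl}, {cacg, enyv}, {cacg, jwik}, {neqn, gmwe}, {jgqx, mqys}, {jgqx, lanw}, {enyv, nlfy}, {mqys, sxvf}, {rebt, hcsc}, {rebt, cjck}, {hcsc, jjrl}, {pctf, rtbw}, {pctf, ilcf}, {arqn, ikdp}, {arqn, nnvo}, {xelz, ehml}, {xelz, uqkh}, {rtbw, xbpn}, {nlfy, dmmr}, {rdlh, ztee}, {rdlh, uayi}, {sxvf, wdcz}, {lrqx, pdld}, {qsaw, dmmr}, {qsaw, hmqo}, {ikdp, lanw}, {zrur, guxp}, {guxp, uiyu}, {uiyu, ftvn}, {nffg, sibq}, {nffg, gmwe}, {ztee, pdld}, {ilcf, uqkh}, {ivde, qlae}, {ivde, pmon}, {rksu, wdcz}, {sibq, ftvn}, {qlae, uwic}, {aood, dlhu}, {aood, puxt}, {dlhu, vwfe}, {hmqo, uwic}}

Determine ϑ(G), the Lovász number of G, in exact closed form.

59*cos(pi/59)/(cos(pi/59) + 1)

deg(sibq) = 2; N(sibq) = {nffg, ftvn}.
Vertex lanw has 2 neighbors: jgqx, ikdp.
deg(rdlh) = 2; N(rdlh) = {ztee, uayi}.
Vertex wdcz has 2 neighbors: sxvf, rksu.
Every vertex has degree 2 (N=59); connected 2-regular on 59 ⇒ C_{59}.
The 30 distinct eigenvalues: [2.0, 1.98867, 1.95481, 1.8988, 1.82127, 1.72311, 1.60542, 1.46955, 1.31702, 1.14957, 0.9691, 0.77765, 0.57738, 0.37058, 0.15957, -0.05324, -0.26545, -0.47465, -0.67848, -0.87461, -1.06084, -1.23505, -1.39526, -1.53967, -1.66663, -1.7747, -1.86267, -1.92954, -1.97454, -1.99717].
With N=59: ϑ(G) = 59·(-(-1)*2*cos(pi/59))/(2−(-2*cos(pi/59))) = 59*cos(pi/59)/(cos(pi/59) + 1).
ϑ(G) ≈ 29.4791.
α=29, χ(Ḡ)=30; ϑ=59*cos(pi/59)/(cos(pi/59) + 1) lies between (both strict).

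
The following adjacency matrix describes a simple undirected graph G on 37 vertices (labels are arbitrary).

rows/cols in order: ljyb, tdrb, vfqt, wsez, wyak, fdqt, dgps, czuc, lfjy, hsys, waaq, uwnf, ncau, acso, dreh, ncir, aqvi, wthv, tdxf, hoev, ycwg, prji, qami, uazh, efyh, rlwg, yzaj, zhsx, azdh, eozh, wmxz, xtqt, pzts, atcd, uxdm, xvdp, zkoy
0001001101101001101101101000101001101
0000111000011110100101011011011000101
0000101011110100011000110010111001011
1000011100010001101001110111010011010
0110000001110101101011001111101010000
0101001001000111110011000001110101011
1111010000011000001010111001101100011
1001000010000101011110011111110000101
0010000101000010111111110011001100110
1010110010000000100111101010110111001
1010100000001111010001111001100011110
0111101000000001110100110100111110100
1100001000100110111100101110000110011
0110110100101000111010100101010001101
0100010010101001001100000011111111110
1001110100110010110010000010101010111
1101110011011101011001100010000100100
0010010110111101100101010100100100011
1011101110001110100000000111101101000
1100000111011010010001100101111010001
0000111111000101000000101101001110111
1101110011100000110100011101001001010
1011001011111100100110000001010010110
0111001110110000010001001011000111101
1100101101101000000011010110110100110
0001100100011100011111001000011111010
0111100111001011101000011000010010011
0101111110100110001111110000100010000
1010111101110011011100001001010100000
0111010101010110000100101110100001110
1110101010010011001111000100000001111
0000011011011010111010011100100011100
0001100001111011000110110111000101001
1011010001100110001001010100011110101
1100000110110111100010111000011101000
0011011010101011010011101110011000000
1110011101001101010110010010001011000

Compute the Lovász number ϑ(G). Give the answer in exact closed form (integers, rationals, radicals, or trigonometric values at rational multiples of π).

N(wyak) = {tdrb, vfqt, hsys, waaq, uwnf, acso, ncir, aqvi, tdxf, ycwg, prji, efyh, rlwg, yzaj, zhsx, azdh, wmxz, pzts}, |N(wyak)| = 18.
N(vfqt) = {wyak, dgps, lfjy, hsys, waaq, uwnf, acso, wthv, tdxf, qami, uazh, yzaj, azdh, eozh, wmxz, atcd, xvdp, zkoy}, |N(vfqt)| = 18.
Vertex xvdp has 18 neighbors: vfqt, wsez, fdqt, dgps, lfjy, waaq, ncau, dreh, ncir, wthv, ycwg, prji, qami, efyh, rlwg, yzaj, eozh, wmxz.
deg(tdxf) = 18; N(tdxf) = {ljyb, vfqt, wsez, wyak, dgps, czuc, lfjy, ncau, acso, dreh, aqvi, rlwg, yzaj, zhsx, azdh, wmxz, xtqt, atcd}.
37-vertex 18-regular graph: strongly regular (37,18,8,9).
spec(A) ≈ [18.0, 2.541381, -3.541381] (distinct, 6 d.p.).
Lovász (edge-transitive): ϑ = −37·(-sqrt(37)/2 - 1/2)/((18)−(-sqrt(37)/2 - 1/2)) = sqrt(37).
Numerically 6.0828.

sqrt(37)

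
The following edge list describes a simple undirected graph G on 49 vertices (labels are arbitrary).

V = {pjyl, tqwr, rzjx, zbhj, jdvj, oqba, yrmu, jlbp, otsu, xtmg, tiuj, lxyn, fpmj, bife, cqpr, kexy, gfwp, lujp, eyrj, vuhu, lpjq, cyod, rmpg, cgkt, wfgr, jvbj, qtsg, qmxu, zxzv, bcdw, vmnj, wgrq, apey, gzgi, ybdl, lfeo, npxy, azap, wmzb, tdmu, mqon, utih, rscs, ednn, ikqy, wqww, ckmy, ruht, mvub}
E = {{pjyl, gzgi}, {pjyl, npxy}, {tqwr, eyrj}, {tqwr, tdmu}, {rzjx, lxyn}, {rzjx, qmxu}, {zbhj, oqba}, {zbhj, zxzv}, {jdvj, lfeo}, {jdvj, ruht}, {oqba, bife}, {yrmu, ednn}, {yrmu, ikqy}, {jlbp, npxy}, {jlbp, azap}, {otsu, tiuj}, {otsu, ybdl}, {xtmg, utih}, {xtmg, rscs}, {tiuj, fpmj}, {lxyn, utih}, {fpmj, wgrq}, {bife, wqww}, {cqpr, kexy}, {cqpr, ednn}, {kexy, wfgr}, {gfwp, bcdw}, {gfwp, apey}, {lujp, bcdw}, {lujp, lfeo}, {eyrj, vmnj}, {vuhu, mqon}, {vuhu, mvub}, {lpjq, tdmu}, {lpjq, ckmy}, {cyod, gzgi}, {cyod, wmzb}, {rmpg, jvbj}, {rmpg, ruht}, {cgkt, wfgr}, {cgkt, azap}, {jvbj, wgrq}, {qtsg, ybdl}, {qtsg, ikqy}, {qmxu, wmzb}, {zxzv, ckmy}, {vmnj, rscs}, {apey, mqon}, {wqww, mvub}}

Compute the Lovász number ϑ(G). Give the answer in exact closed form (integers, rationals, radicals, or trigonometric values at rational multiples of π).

49*cos(pi/49)/(cos(pi/49) + 1)

Vertex utih has 2 neighbors: xtmg, lxyn.
Vertex fpmj has 2 neighbors: tiuj, wgrq.
deg(ruht) = 2; N(ruht) = {jdvj, rmpg}.
Vertex vuhu has 2 neighbors: mqon, mvub.
2-regular, N=49; a single 49-cycle (edge-transitive).
spec(A) ≈ [2.0, 1.98358, 1.93459, 1.853834, 1.742637, 1.602827, 1.436699, 1.24698, 1.036785, 0.809567, 0.569055, 0.3192, 0.064103, -0.192046, -0.445042, -0.69073, -0.925077, -1.144233, -1.344602, -1.522892, -1.676176, -1.801938, -1.898111, -1.963118, -1.995891] (distinct, 6 d.p.).
−49·(-2*cos(pi/49)) / ((2)−(-2*cos(pi/49))) = 49*cos(pi/49)/(cos(pi/49) + 1) = ϑ(G).
≈ 24.4748052 (to 7 d.p.).
Sandwich: α(G)=24 ≤ ϑ(G)=49*cos(pi/49)/(cos(pi/49) + 1) ≤ χ(Ḡ)=25 (both strict).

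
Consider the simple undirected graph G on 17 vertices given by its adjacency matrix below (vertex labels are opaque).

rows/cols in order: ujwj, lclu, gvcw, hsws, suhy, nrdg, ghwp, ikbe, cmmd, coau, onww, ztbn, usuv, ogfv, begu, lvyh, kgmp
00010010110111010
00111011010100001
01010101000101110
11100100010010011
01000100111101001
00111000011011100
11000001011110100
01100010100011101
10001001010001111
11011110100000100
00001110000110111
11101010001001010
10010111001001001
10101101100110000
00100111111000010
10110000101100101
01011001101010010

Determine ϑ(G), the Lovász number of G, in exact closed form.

sqrt(17)

N(ogfv) = {ujwj, gvcw, suhy, nrdg, ikbe, cmmd, ztbn, usuv}, |N(ogfv)| = 8.
N(begu) = {gvcw, nrdg, ghwp, ikbe, cmmd, coau, onww, lvyh}, |N(begu)| = 8.
deg(usuv) = 8; N(usuv) = {ujwj, hsws, nrdg, ghwp, ikbe, onww, ogfv, kgmp}.
Vertex gvcw has 8 neighbors: lclu, hsws, nrdg, ikbe, ztbn, ogfv, begu, lvyh.
8-regular, N=17; SR(17,8,3,4) — a Paley graph.
Distinct eigenvalues (to 4 d.p.): [8.0, 1.5616, -2.5616].
Lovász: ϑ = −17(-sqrt(17)/2 - 1/2)/(8+-(-sqrt(17)/2 - 1/2)) = sqrt(17).
= 4.123105626… (decimal).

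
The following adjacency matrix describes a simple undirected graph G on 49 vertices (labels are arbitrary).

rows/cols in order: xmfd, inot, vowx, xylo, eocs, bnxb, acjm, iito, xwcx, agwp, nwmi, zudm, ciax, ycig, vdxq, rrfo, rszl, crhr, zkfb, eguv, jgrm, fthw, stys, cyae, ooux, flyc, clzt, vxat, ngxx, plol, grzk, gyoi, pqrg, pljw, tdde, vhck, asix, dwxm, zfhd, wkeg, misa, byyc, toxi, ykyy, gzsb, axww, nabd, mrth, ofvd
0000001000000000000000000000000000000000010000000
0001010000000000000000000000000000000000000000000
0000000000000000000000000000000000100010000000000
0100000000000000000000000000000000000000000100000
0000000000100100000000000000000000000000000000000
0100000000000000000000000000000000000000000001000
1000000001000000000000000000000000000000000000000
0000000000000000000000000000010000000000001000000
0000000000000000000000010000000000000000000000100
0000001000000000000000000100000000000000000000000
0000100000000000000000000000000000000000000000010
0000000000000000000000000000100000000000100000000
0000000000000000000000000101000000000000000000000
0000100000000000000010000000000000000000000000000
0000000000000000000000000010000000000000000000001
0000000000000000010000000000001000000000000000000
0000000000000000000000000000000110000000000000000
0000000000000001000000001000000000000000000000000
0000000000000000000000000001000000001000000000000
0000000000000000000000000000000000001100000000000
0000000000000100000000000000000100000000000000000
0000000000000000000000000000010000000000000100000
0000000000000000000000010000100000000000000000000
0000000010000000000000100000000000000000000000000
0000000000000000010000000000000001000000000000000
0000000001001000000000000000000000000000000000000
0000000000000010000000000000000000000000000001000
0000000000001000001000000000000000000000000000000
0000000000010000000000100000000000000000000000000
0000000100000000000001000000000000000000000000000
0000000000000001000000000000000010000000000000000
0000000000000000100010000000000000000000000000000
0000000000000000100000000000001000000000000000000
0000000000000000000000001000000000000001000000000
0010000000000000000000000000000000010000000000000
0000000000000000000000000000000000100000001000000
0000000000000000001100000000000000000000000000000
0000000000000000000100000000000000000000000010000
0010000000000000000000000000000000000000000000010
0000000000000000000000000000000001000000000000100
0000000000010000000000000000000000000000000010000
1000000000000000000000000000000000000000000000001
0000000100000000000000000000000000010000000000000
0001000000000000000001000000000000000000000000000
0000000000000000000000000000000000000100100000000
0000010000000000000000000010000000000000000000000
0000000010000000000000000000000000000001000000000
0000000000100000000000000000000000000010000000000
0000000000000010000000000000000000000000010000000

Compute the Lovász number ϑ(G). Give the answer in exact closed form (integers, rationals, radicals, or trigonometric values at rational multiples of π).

N(eocs) = {nwmi, ycig}, |N(eocs)| = 2.
deg(xwcx) = 2; N(xwcx) = {cyae, nabd}.
N(nabd) = {xwcx, wkeg}, |N(nabd)| = 2.
N(flyc) = {agwp, ciax}, |N(flyc)| = 2.
2-regular, N=49; this is C_{49}, the 49-cycle.
The 25 distinct eigenvalues: [2.0, 1.98358, 1.93459, 1.85383, 1.74264, 1.60283, 1.4367, 1.24698, 1.03679, 0.80957, 0.56906, 0.3192, 0.0641, -0.19205, -0.44504, -0.69073, -0.92508, -1.14423, -1.3446, -1.52289, -1.67618, -1.80194, -1.89811, -1.96312, -1.99589].
λ_max=2, λ_min=-2*cos(pi/49); ϑ = −49·λ_min/(λ_max−λ_min) = 49*cos(pi/49)/(cos(pi/49) + 1).
ϑ(G) ≈ 24.474805.
Lovász sandwich 24 ≤ 49*cos(pi/49)/(cos(pi/49) + 1) ≤ 25: both strict.

49*cos(pi/49)/(cos(pi/49) + 1)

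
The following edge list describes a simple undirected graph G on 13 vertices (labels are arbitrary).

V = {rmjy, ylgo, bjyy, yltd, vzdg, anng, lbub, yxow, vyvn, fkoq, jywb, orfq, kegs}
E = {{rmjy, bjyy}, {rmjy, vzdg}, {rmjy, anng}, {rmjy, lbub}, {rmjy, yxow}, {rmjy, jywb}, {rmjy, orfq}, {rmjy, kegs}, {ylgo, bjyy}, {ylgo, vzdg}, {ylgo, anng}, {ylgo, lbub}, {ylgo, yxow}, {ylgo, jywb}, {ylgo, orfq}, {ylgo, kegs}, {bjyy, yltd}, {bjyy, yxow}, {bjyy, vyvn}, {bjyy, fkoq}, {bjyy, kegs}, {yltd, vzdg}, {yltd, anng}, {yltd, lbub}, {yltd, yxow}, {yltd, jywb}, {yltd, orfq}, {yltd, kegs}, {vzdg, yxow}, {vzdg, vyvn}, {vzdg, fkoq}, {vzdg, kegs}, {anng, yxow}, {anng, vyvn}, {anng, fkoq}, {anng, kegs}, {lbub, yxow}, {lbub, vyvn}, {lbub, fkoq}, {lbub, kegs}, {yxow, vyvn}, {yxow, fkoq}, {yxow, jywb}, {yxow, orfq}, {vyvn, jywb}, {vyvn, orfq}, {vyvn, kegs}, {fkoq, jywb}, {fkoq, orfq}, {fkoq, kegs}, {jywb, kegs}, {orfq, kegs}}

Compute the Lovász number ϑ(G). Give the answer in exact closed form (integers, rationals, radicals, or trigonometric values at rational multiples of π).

Vertex jywb has 7 neighbors: rmjy, ylgo, yltd, yxow, vyvn, fkoq, kegs.
N(ylgo) = {bjyy, vzdg, anng, lbub, yxow, jywb, orfq, kegs}, |N(ylgo)| = 8.
Vertex yltd has 8 neighbors: bjyy, vzdg, anng, lbub, yxow, jywb, orfq, kegs.
N(lbub) = {rmjy, ylgo, yltd, yxow, vyvn, fkoq, kegs}, |N(lbub)| = 7.
Complete 3-partite, parts [6, 5, 2]: perfect, ϑ = α = 6.
ϑ(G) ≈ 6.00000.
Lovász sandwich 6 ≤ 6 ≤ 6: collapsed.

6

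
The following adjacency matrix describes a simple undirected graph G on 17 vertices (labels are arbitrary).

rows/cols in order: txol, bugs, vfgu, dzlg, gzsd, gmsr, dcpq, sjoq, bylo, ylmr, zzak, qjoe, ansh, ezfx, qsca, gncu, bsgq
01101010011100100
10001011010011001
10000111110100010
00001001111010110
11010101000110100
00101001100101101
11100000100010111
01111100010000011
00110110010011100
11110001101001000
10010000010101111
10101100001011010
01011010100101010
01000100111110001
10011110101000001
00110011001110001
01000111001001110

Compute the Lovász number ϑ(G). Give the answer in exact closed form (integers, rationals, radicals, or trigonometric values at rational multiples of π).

sqrt(17)

deg(gncu) = 8; N(gncu) = {vfgu, dzlg, dcpq, sjoq, zzak, qjoe, ansh, bsgq}.
N(bsgq) = {bugs, gmsr, dcpq, sjoq, zzak, ezfx, qsca, gncu}, |N(bsgq)| = 8.
deg(ylmr) = 8; N(ylmr) = {txol, bugs, vfgu, dzlg, sjoq, bylo, zzak, ezfx}.
N(bugs) = {txol, gzsd, dcpq, sjoq, ylmr, ansh, ezfx, bsgq}, |N(bugs)| = 8.
17-vertex 8-regular graph: strongly regular (17,8,3,4).
spec(A) ≈ [8.0, 1.561553, -2.561553] (distinct, 6 d.p.).
With N=17: ϑ(G) = 17·(-(-sqrt(17)/2 - 1/2))/(8−(-sqrt(17)/2 - 1/2)) = sqrt(17).
ϑ(G) ≈ 4.123106.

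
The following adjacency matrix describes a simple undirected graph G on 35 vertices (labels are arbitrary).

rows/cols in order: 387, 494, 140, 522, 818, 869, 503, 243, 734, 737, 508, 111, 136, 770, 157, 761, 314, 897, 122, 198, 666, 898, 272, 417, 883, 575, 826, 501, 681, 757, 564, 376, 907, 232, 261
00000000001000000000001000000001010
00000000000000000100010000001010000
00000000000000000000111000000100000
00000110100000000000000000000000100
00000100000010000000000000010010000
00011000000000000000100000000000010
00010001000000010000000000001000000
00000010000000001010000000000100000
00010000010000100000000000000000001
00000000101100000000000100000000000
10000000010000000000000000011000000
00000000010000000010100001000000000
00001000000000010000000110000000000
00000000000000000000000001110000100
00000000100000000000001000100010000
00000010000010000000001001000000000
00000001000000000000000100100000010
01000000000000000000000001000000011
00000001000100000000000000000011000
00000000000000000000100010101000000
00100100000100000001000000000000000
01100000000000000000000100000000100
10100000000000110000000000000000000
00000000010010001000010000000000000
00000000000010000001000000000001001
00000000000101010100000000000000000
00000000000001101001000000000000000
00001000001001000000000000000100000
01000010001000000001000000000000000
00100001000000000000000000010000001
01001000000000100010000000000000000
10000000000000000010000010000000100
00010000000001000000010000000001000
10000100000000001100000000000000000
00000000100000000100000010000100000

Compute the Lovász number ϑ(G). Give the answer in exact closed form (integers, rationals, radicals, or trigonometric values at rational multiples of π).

15

deg(770) = 4; N(770) = {575, 826, 501, 907}.
deg(494) = 4; N(494) = {897, 898, 681, 564}.
Vertex 198 has 4 neighbors: 666, 883, 826, 681.
Vertex 136 has 4 neighbors: 818, 761, 417, 883.
deg(v) = 4 for all v (|V|=35); Kneser K(7,3) on C(7,3)=35 vertices.
A has 4 distinct eigenvalues ≈ [4.0, 2.0, -1.0, -3.0].
−35·(-3) / ((4)−(-3)) = 15 = ϑ(G).
= 15.00000000… (decimal).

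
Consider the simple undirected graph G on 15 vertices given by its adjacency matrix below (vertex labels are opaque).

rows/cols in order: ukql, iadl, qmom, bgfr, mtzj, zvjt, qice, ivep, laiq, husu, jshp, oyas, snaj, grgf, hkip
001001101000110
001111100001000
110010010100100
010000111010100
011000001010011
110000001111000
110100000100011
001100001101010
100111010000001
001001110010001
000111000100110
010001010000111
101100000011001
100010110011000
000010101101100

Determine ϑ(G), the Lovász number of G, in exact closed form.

5

deg(laiq) = 6; N(laiq) = {ukql, bgfr, mtzj, zvjt, ivep, hkip}.
N(qmom) = {ukql, iadl, mtzj, ivep, husu, snaj}, |N(qmom)| = 6.
deg(grgf) = 6; N(grgf) = {ukql, mtzj, qice, ivep, jshp, oyas}.
N(mtzj) = {iadl, qmom, laiq, jshp, grgf, hkip}, |N(mtzj)| = 6.
G on 15 vertices is 6-regular; this is K(6,2), the Kneser graph.
spec(A) ≈ [6.0, 1.0, -3.0] (distinct, 5 d.p.).
−15·(-3) / ((6)−(-3)) = 5 = ϑ(G).
= 5.000000000… (decimal).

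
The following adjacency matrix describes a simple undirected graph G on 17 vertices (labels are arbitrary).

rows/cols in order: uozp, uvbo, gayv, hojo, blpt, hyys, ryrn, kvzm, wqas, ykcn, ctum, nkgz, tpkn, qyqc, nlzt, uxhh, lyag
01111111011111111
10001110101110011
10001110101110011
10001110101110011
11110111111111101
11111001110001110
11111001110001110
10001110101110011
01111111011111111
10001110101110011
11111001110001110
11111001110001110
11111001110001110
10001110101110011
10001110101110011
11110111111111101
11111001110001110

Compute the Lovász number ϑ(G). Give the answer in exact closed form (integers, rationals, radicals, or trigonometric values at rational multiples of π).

Vertex uvbo has 10 neighbors: uozp, blpt, hyys, ryrn, wqas, ctum, nkgz, tpkn, uxhh, lyag.
deg(kvzm) = 10; N(kvzm) = {uozp, blpt, hyys, ryrn, wqas, ctum, nkgz, tpkn, uxhh, lyag}.
deg(nkgz) = 11; N(nkgz) = {uozp, uvbo, gayv, hojo, blpt, kvzm, wqas, ykcn, qyqc, nlzt, uxhh}.
Vertex uozp has 15 neighbors: uvbo, gayv, hojo, blpt, hyys, ryrn, kvzm, ykcn, ctum, nkgz, tpkn, qyqc, nlzt, uxhh, lyag.
Complete multipartite on [7, 6, 2, 2]: sandwich collapses at ϑ=7.
ϑ(G) ≈ 7.000000.
α=7, χ(Ḡ)=7; ϑ=7 lies between (collapsed).

7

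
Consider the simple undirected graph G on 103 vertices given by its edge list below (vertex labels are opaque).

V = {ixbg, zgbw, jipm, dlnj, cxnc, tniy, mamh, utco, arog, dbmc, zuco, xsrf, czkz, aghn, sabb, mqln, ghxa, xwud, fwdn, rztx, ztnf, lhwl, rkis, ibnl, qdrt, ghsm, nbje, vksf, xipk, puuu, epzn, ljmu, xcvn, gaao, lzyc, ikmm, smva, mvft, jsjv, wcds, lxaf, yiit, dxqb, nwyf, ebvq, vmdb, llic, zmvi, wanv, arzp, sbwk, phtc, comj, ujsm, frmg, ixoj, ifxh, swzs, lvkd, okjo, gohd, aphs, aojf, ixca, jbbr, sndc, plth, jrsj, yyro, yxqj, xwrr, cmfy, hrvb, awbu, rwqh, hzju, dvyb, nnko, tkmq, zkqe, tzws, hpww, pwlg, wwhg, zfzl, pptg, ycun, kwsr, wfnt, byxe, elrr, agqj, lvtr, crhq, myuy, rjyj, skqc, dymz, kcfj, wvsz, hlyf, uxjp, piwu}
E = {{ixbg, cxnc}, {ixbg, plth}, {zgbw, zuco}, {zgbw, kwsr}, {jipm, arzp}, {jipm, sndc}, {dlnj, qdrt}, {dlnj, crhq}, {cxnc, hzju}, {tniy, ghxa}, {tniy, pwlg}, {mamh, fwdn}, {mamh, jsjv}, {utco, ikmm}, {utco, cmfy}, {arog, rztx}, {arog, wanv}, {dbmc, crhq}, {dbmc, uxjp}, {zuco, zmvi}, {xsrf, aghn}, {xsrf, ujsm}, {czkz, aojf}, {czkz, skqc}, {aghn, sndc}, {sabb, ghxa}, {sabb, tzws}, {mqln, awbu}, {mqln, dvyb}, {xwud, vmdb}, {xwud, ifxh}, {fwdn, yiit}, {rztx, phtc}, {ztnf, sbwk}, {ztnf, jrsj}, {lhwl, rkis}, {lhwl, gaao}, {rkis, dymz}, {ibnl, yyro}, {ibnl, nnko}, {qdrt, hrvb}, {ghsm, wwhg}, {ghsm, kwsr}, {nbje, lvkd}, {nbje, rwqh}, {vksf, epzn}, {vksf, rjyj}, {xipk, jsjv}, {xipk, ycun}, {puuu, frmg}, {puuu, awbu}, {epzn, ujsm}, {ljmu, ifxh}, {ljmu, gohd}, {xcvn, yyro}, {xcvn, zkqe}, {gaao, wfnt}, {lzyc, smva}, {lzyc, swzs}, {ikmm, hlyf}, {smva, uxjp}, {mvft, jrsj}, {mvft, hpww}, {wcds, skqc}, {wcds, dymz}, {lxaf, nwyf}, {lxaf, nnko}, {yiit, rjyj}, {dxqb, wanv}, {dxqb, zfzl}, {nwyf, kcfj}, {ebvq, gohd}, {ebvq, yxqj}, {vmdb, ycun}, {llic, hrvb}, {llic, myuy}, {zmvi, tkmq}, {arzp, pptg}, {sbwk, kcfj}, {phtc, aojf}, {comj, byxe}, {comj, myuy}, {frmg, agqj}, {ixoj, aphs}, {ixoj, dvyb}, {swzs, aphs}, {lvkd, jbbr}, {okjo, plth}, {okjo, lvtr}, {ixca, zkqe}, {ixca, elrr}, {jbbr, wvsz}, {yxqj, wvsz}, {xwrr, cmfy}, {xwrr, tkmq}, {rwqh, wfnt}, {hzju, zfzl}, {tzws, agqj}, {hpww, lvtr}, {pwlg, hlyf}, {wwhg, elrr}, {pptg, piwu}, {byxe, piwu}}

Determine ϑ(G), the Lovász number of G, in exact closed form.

103*cos(pi/103)/(cos(pi/103) + 1)

Vertex phtc has 2 neighbors: rztx, aojf.
N(sbwk) = {ztnf, kcfj}, |N(sbwk)| = 2.
deg(xwrr) = 2; N(xwrr) = {cmfy, tkmq}.
deg(rztx) = 2; N(rztx) = {arog, phtc}.
deg(v) = 2 for all v (|V|=103); the odd cycle C_{103}.
spec(A) ≈ [2.0, 1.996, 1.985, 1.967, 1.941, 1.908, 1.868, 1.82, 1.767, 1.706, 1.639, 1.566, 1.488, 1.403, 1.314, 1.22, 1.121, 1.018, 0.911, 0.8, 0.687, 0.571, 0.454, 0.334, 0.213, 0.091, -0.03, -0.152, -0.274, -0.394, -0.513, -0.63, -0.744, -0.856, -0.965, -1.07, -1.171, -1.267, -1.359, -1.446, -1.528, -1.604, -1.673, -1.737, -1.794, -1.845, -1.888, -1.925, -1.955, -1.977, -1.992, -1.999] (distinct, 3 d.p.).
−103·(-2*cos(pi/103)) / ((2)−(-2*cos(pi/103))) = 103*cos(pi/103)/(cos(pi/103) + 1) = ϑ(G).
Numerically 51.48802047.
Sandwich: α(G)=51 ≤ ϑ(G)=103*cos(pi/103)/(cos(pi/103) + 1) ≤ χ(Ḡ)=52 (both strict).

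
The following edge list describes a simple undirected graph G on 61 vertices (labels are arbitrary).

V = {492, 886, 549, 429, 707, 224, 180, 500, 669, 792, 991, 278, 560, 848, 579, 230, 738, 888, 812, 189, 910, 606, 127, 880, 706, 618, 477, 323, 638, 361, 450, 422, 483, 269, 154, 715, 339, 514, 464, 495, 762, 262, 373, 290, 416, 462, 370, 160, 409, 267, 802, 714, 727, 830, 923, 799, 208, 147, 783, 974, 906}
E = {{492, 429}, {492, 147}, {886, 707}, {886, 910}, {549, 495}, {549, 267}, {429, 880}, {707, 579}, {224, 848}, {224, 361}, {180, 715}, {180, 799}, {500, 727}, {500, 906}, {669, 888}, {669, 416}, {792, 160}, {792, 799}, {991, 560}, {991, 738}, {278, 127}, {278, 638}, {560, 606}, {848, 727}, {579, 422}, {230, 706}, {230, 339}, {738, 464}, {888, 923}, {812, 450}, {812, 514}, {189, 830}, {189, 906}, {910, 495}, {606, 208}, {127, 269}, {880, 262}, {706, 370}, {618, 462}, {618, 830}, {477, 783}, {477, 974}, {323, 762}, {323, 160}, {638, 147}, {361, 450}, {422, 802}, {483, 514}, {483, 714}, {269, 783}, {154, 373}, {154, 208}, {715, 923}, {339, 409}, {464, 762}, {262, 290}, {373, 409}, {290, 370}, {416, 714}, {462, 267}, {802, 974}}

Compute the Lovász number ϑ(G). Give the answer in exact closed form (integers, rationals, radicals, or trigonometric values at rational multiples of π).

N(339) = {230, 409}, |N(339)| = 2.
Vertex 886 has 2 neighbors: 707, 910.
Vertex 373 has 2 neighbors: 154, 409.
Vertex 429 has 2 neighbors: 492, 880.
Regular of degree 2 on 61 vertices: the odd cycle C_{61}.
Distinct eigenvalues (to 3 d.p.): [2.0, 1.989, 1.958, 1.905, 1.833, 1.741, 1.63, 1.502, 1.359, 1.2, 1.03, 0.848, 0.657, 0.459, 0.257, 0.051, -0.154, -0.359, -0.559, -0.753, -0.94, -1.116, -1.281, -1.432, -1.568, -1.688, -1.789, -1.871, -1.934, -1.976, -1.997].
ϑ = −N·λ_min/(λ_max−λ_min) = −61·(-2*cos(pi/61))/(2−(-2*cos(pi/61))) = 61*cos(pi/61)/(cos(pi/61) + 1).
= 30.4797665… (decimal).
Sandwich: α(G)=30 ≤ ϑ(G)=61*cos(pi/61)/(cos(pi/61) + 1) ≤ χ(Ḡ)=31 (both strict).

61*cos(pi/61)/(cos(pi/61) + 1)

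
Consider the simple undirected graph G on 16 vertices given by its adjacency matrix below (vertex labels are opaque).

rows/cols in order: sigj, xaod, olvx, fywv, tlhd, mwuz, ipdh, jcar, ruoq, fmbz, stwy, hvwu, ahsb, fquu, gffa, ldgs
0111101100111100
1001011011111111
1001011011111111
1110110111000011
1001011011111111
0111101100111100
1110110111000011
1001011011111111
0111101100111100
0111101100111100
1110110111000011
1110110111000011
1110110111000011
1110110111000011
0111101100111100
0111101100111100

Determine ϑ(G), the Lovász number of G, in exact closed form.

deg(jcar) = 12; N(jcar) = {sigj, fywv, mwuz, ipdh, ruoq, fmbz, stwy, hvwu, ahsb, fquu, gffa, ldgs}.
deg(fquu) = 10; N(fquu) = {sigj, xaod, olvx, tlhd, mwuz, jcar, ruoq, fmbz, gffa, ldgs}.
N(ipdh) = {sigj, xaod, olvx, tlhd, mwuz, jcar, ruoq, fmbz, gffa, ldgs}, |N(ipdh)| = 10.
N(mwuz) = {xaod, olvx, fywv, tlhd, ipdh, jcar, stwy, hvwu, ahsb, fquu}, |N(mwuz)| = 10.
3 parts of sizes [6, 6, 4]; α(G) = 6 = ϑ (perfect).
= 6.0000… (decimal).
Sandwich: α(G)=6 ≤ ϑ(G)=6 ≤ χ(Ḡ)=6 (collapsed).

6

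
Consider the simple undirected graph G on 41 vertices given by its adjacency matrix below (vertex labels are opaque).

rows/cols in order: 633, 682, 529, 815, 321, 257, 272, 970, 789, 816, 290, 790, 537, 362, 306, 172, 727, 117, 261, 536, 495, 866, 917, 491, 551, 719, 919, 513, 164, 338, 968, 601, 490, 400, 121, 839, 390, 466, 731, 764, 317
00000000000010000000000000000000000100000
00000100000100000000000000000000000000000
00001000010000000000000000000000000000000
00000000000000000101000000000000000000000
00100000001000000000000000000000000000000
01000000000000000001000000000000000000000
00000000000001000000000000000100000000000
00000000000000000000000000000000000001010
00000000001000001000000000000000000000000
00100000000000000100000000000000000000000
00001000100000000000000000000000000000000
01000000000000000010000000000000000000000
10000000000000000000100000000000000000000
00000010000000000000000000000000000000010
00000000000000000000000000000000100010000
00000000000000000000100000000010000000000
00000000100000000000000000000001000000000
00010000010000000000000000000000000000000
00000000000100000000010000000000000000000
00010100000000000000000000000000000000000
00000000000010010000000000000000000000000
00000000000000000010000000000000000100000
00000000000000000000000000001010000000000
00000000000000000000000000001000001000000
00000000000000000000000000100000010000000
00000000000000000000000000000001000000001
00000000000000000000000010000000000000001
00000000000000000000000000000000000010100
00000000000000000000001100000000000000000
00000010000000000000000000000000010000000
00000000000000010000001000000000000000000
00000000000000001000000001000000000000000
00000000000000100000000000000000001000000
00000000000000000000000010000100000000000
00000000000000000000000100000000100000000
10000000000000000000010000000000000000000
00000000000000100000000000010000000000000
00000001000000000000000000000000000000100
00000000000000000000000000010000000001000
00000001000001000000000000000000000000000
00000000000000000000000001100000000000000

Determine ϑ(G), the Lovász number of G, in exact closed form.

N(121) = {491, 490}, |N(121)| = 2.
N(272) = {362, 338}, |N(272)| = 2.
Vertex 306 has 2 neighbors: 490, 390.
deg(172) = 2; N(172) = {495, 968}.
G on 41 vertices is 2-regular; a single 41-cycle (edge-transitive).
Distinct eigenvalues (to 4 d.p.): [2.0, 1.9766, 1.9068, 1.7923, 1.6359, 1.441, 1.2125, 0.9554, 0.676, 0.3808, 0.0766, -0.2294, -0.53, -0.8181, -1.0871, -1.3307, -1.543, -1.7191, -1.855, -1.9474, -1.9941].
Lovász: ϑ = −41(-2*cos(pi/41))/(2+-(-1)*2*cos(pi/41)) = 41*cos(pi/41)/(cos(pi/41) + 1).
= 20.469880274… (decimal).
20 ≤ 41*cos(pi/41)/(cos(pi/41) + 1) ≤ 21: both strict.

41*cos(pi/41)/(cos(pi/41) + 1)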